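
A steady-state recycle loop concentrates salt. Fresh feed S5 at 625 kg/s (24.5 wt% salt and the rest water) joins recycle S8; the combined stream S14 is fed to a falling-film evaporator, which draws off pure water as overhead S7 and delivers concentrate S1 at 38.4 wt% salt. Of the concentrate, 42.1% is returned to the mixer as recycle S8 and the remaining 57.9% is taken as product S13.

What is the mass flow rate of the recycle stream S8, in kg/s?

Overall salt balance (none leaves overhead): salt in fresh feed = salt in product, i.e. 625×0.245 = (1−0.421)·S1·0.384.
S1 = 153.12/(0.384×0.579) = 688.71 kg/s.
Recycle S8 = 0.421×688.71 = 289.95 kg/s.

289.9 kg/s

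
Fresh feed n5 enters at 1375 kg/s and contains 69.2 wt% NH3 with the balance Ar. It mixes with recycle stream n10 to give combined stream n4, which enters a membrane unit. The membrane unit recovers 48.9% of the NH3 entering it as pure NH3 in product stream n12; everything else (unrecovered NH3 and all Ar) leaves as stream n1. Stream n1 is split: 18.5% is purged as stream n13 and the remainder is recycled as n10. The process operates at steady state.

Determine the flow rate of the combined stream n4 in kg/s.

Ar enters only via n5 and leaves only via the purge: 1375×0.308 = 0.185×(Ar in n1), and the membrane unit passes all Ar, so Ar in n4 = Ar in n1 = 2289.2 kg/s.
NH3 in n4: m_A = 1375×0.692 + (1−0.185)·(1−0.489)·m_A, so m_A = 951.5/0.5835 = 1630.6 kg/s.
n4 = 1630.6 + 2289.2 = 3919.8 kg/s.

3920 kg/s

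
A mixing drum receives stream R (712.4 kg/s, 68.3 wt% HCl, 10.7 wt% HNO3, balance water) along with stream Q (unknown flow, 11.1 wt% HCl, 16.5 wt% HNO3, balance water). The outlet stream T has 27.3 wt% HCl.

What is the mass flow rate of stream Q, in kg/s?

1803 kg/s

Let Q be the unknown flow. Total out = 712.4 + Q.
HCl balance: 486.57 + 0.111·Q = 0.273·(712.4 + Q)
(0.111 − 0.273)·Q = 0.273×712.4 − 486.57 = -292.08
Q = -292.08 / -0.162 = 1803 kg/s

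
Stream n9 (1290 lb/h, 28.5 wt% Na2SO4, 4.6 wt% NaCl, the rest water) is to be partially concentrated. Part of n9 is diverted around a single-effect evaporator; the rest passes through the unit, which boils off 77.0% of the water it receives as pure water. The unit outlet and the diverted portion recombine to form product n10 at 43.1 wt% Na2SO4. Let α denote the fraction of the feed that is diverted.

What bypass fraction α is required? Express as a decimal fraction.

All 1290×0.285 = 367.65 lb/h of Na2SO4 reaches n10, so n10 = 367.65/0.431 = 853.02 lb/h and vapour = 436.98 lb/h.
The evaporator receives (1−α)·1290 of feed at 0.669 water and removes 0.770 of that water:
0.770×0.669×(1−α)×1290 = 436.98
(1−α) = 436.98/664.52 = 0.6576;  α = 0.3424.

0.342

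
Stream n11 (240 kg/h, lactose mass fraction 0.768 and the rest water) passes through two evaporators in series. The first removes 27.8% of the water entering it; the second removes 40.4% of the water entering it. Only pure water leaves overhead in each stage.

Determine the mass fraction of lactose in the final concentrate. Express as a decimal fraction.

water in feed = 240×0.232 = 55.68 kg/h.
After stage 1: water left = (1−0.278)×55.68 = 40.201; stream total = 224.52 kg/h.
After stage 2: water left = (1−0.404)×40.201 = 23.96; final concentrate = 208.28 kg/h.
lactose fraction = 184.32/208.28 = 0.885.

0.885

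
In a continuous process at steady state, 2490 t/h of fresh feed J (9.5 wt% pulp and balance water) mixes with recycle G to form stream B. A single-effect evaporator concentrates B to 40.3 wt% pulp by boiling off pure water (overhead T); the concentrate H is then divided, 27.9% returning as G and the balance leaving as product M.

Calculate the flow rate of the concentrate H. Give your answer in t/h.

814.1 t/h

Overall pulp balance (none leaves overhead): pulp in fresh feed = pulp in product, i.e. 2490×0.095 = (1−0.279)·H·0.403.
H = 236.55/(0.403×0.721) = 814.11 t/h.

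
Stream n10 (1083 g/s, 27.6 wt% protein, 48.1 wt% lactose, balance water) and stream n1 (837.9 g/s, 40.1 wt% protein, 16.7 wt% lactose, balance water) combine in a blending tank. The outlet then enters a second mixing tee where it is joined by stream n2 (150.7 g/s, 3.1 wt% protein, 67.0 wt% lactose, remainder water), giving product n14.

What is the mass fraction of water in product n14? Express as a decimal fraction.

Overall, product flow = 2071.6 g/s.
water in = 1083×0.243 + 837.9×0.432 + 150.7×0.299 = 670.2 g/s.
water fraction in n14 = 0.3235.

0.3235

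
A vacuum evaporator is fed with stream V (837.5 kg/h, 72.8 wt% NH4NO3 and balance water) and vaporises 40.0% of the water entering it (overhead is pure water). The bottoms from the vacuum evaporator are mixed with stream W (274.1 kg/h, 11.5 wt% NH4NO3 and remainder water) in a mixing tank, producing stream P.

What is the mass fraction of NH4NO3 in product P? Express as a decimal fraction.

Vapour removed = 0.400×0.272×837.5 = 91.12 kg/h; concentrate = 746.38 kg/h.
NH4NO3 reaching the mixer = 609.7 (from concentrate) + 274.1×0.115 = 641.22 kg/h.
Product flow = 746.38 + 274.1 = 1020.5 kg/h; NH4NO3 fraction = 0.6284.

0.6284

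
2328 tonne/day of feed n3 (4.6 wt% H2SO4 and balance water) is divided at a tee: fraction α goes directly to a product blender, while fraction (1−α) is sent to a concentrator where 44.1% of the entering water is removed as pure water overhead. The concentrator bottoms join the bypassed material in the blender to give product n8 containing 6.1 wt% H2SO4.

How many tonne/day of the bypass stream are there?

967.3 tonne/day

All 2328×0.046 = 107.09 tonne/day of H2SO4 reaches n8, so n8 = 107.09/0.061 = 1755.5 tonne/day and vapour = 572.46 tonne/day.
The evaporator receives (1−α)·2328 of feed at 0.954 water and removes 0.441 of that water:
0.441×0.954×(1−α)×2328 = 572.46
(1−α) = 572.46/979.42 = 0.5845;  α = 0.4155.
Bypass flow = 0.4155×2328 = 967.32 tonne/day.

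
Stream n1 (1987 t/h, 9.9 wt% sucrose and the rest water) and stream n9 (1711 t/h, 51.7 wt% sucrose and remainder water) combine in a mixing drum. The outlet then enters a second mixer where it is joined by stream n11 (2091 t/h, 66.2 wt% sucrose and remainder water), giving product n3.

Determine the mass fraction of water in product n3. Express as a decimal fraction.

Overall, product flow = 5789 t/h.
water in = 1987×0.901 + 1711×0.483 + 2091×0.338 = 3323.5 t/h.
water fraction in n3 = 0.574.

0.574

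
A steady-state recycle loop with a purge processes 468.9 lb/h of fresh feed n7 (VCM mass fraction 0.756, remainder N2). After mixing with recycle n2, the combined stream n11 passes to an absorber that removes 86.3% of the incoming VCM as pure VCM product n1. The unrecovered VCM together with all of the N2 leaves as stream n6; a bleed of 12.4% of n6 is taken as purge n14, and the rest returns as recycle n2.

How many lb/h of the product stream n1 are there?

347.6 lb/h

VCM in n11: m_A = 468.9×0.756 + (1−0.124)·(1−0.863)·m_A, so m_A = 354.49/0.8800 = 402.83 lb/h.
Product n1 = 0.863×402.83 = 347.65 lb/h.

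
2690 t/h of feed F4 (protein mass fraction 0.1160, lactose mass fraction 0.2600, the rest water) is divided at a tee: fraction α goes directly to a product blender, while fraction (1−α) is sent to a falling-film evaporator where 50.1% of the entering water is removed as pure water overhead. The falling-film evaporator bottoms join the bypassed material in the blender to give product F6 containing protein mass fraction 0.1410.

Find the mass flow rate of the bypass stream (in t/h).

All 2690×0.116 = 312.04 t/h of protein reaches F6, so F6 = 312.04/0.141 = 2213 t/h and vapour = 476.95 t/h.
The evaporator receives (1−α)·2690 of feed at 0.624 water and removes 0.501 of that water:
0.501×0.624×(1−α)×2690 = 476.95
(1−α) = 476.95/840.96 = 0.5672;  α = 0.4328.
Bypass flow = 0.4328×2690 = 1164.4 t/h.

1164 t/h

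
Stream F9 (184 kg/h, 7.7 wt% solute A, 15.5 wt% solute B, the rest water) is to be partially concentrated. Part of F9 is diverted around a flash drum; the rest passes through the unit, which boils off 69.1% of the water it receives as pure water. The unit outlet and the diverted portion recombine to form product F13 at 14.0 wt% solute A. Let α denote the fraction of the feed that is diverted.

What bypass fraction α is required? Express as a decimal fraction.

0.152

All 184×0.077 = 14.168 kg/h of solute A reaches F13, so F13 = 14.168/0.140 = 101.2 kg/h and vapour = 82.8 kg/h.
The evaporator receives (1−α)·184 of feed at 0.768 water and removes 0.691 of that water:
0.691×0.768×(1−α)×184 = 82.8
(1−α) = 82.8/97.647 = 0.8480;  α = 0.1520.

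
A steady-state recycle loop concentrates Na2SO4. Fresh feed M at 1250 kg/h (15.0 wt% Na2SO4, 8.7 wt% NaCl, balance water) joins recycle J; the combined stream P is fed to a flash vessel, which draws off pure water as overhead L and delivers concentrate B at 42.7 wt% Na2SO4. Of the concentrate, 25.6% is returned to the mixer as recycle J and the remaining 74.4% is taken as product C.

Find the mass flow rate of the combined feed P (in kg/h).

1401 kg/h

Overall Na2SO4 balance (none leaves overhead): Na2SO4 in fresh feed = Na2SO4 in product, i.e. 1250×0.150 = (1−0.256)·B·0.427.
B = 187.5/(0.427×0.744) = 590.2 kg/h.
Recycle J = 0.256×590.2 = 151.09 kg/h.
Combined feed P = 1250 + 151.09 = 1401.1 kg/h.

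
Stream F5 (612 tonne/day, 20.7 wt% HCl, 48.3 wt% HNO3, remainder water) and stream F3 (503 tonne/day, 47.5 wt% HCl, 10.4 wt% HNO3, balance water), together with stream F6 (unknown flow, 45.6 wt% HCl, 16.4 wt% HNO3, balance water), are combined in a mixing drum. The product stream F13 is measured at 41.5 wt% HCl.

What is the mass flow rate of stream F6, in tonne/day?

Let F6 be the unknown flow. Total out = 1115 + F6.
HCl balance: 365.61 + 0.456·F6 = 0.415·(1115 + F6)
(0.456 − 0.415)·F6 = 0.415×1115 − 365.61 = 97.116
F6 = 97.116 / 0.041 = 2368.7 tonne/day

2369 tonne/day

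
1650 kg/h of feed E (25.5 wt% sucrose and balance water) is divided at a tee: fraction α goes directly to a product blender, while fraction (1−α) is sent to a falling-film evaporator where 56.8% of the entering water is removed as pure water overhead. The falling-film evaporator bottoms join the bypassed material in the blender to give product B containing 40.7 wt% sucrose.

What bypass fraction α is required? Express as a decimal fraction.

All 1650×0.255 = 420.75 kg/h of sucrose reaches B, so B = 420.75/0.407 = 1033.8 kg/h and vapour = 616.22 kg/h.
The evaporator receives (1−α)·1650 of feed at 0.745 water and removes 0.568 of that water:
0.568×0.745×(1−α)×1650 = 616.22
(1−α) = 616.22/698.21 = 0.8826;  α = 0.1174.

0.117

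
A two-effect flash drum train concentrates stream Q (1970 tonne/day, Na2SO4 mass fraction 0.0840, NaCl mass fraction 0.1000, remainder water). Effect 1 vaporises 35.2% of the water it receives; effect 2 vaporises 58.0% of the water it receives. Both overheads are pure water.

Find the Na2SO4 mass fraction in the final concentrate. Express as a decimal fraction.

0.2069

water in feed = 1970×0.816 = 1607.5 tonne/day.
After stage 1: water left = (1−0.352)×1607.5 = 1041.7; stream total = 1404.2 tonne/day.
After stage 2: water left = (1−0.580)×1041.7 = 437.5; final concentrate = 799.98 tonne/day.
Na2SO4 fraction = 165.48/799.98 = 0.2069.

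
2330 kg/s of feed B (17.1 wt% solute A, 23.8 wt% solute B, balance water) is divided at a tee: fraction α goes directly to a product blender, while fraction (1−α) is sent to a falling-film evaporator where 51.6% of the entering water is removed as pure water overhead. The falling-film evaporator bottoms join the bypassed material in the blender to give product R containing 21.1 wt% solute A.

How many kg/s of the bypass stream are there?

881.6 kg/s

All 2330×0.171 = 398.43 kg/s of solute A reaches R, so R = 398.43/0.211 = 1888.3 kg/s and vapour = 441.71 kg/s.
The evaporator receives (1−α)·2330 of feed at 0.591 water and removes 0.516 of that water:
0.516×0.591×(1−α)×2330 = 441.71
(1−α) = 441.71/710.55 = 0.6216;  α = 0.3784.
Bypass flow = 0.3784×2330 = 881.57 kg/s.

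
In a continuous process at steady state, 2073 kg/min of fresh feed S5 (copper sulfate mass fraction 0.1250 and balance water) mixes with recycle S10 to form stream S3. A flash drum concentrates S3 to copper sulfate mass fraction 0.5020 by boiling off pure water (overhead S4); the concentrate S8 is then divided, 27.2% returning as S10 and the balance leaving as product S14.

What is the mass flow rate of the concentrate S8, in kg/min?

Overall copper sulfate balance (none leaves overhead): copper sulfate in fresh feed = copper sulfate in product, i.e. 2073×0.125 = (1−0.272)·S8·0.502.
S8 = 259.12/(0.502×0.728) = 709.05 kg/min.

709 kg/min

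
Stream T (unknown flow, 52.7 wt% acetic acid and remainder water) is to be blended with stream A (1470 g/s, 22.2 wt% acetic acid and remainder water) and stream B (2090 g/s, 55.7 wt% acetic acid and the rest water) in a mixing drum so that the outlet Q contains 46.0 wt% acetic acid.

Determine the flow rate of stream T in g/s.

Let T be the unknown flow. Total out = 3560 + T.
acetic acid balance: 1490.5 + 0.527·T = 0.460·(3560 + T)
(0.527 − 0.460)·T = 0.460×3560 − 1490.5 = 147.13
T = 147.13 / 0.067 = 2196 g/s

2196 g/s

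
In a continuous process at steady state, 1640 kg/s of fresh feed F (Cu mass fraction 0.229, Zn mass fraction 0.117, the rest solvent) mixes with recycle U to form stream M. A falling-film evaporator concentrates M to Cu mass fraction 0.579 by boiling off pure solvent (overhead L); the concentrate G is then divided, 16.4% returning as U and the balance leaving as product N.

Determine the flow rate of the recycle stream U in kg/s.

127.2 kg/s

Overall Cu balance (none leaves overhead): Cu in fresh feed = Cu in product, i.e. 1640×0.229 = (1−0.164)·G·0.579.
G = 375.56/(0.579×0.836) = 775.88 kg/s.
Recycle U = 0.164×775.88 = 127.24 kg/s.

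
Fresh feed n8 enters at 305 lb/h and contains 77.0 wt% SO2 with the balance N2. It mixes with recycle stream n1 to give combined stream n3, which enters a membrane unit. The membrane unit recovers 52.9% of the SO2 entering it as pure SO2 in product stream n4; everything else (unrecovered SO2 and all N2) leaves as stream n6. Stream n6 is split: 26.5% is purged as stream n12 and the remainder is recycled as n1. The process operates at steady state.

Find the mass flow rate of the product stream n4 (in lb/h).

190 lb/h

SO2 in n3: m_A = 305×0.770 + (1−0.265)·(1−0.529)·m_A, so m_A = 234.85/0.6538 = 359.2 lb/h.
Product n4 = 0.529×359.2 = 190.02 lb/h.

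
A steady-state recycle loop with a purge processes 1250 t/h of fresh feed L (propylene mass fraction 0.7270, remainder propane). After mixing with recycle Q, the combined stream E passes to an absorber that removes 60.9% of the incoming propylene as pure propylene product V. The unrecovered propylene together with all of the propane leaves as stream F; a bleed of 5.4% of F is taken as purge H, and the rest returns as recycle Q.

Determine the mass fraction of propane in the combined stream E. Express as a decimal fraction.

0.8142

propane enters only via L and leaves only via the purge: 1250×0.273 = 0.054×(propane in F), and the absorber passes all propane, so propane in E = propane in F = 6319.4 t/h.
propylene in E: m_A = 1250×0.727 + (1−0.054)·(1−0.609)·m_A, so m_A = 908.75/0.6301 = 1442.2 t/h.
E = 1442.2 + 6319.4 = 7761.6 t/h.
propane fraction in E = 6319.4/7761.6 = 0.8142.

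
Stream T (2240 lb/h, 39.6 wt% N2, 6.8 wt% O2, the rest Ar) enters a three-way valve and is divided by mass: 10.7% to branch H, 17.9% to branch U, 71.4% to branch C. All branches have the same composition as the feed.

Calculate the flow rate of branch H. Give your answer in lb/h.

Branch H flow = 0.107×2240 = 239.68 lb/h.

239.7 lb/h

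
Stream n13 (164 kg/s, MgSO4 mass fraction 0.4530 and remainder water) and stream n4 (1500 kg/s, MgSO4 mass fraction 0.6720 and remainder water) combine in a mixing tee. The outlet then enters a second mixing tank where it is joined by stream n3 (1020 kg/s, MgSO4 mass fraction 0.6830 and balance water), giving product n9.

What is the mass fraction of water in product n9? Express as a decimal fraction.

0.3372

Overall, product flow = 2684 kg/s.
water in = 164×0.547 + 1500×0.328 + 1020×0.317 = 905.05 kg/s.
water fraction in n9 = 0.3372.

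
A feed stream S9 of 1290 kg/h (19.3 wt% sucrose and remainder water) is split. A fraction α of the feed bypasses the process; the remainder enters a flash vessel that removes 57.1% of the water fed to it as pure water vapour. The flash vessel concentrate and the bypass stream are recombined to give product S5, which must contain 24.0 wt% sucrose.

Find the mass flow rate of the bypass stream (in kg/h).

741.8 kg/h

All 1290×0.193 = 248.97 kg/h of sucrose reaches S5, so S5 = 248.97/0.240 = 1037.4 kg/h and vapour = 252.62 kg/h.
The evaporator receives (1−α)·1290 of feed at 0.807 water and removes 0.571 of that water:
0.571×0.807×(1−α)×1290 = 252.62
(1−α) = 252.62/594.43 = 0.4250;  α = 0.5750.
Bypass flow = 0.5750×1290 = 741.77 kg/h.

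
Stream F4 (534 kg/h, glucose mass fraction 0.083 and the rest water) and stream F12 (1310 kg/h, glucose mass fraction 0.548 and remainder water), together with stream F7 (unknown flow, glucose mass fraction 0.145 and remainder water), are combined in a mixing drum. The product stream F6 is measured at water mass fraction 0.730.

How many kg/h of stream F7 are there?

Let F7 be the unknown flow. Total out = 1844 + F7.
water balance: 1081.8 + 0.855·F7 = 0.730·(1844 + F7)
(0.855 − 0.730)·F7 = 0.730×1844 − 1081.8 = 264.32
F7 = 264.32 / 0.125 = 2114.6 kg/h

2115 kg/h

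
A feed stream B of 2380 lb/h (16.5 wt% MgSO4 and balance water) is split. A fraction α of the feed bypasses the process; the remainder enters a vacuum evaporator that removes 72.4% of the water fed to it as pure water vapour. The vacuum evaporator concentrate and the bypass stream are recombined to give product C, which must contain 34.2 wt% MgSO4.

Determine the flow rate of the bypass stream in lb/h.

342.5 lb/h

All 2380×0.165 = 392.7 lb/h of MgSO4 reaches C, so C = 392.7/0.342 = 1148.2 lb/h and vapour = 1231.8 lb/h.
The evaporator receives (1−α)·2380 of feed at 0.835 water and removes 0.724 of that water:
0.724×0.835×(1−α)×2380 = 1231.8
(1−α) = 1231.8/1438.8 = 0.8561;  α = 0.1439.
Bypass flow = 0.1439×2380 = 342.49 lb/h.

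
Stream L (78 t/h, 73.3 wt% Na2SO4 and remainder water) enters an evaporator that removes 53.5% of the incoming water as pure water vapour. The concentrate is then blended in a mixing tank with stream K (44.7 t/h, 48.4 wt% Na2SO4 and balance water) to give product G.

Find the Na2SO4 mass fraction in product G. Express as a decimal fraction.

0.706

Vapour removed = 0.535×0.267×78 = 11.142 t/h; concentrate = 66.858 t/h.
Na2SO4 reaching the mixer = 57.174 (from concentrate) + 44.7×0.484 = 78.809 t/h.
Product flow = 66.858 + 44.7 = 111.56 t/h; Na2SO4 fraction = 0.706.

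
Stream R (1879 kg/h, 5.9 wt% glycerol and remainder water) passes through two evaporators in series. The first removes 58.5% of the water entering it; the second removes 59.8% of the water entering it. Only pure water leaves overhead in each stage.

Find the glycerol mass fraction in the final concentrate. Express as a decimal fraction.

water in feed = 1879×0.941 = 1768.1 kg/h.
After stage 1: water left = (1−0.585)×1768.1 = 733.78; stream total = 844.64 kg/h.
After stage 2: water left = (1−0.598)×733.78 = 294.98; final concentrate = 405.84 kg/h.
glycerol fraction = 110.86/405.84 = 0.273.

0.273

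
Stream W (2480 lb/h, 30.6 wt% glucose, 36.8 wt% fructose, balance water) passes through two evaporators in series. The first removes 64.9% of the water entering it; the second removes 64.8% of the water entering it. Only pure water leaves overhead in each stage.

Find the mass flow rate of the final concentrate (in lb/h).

water in feed = 2480×0.326 = 808.48 lb/h.
After stage 1: water left = (1−0.649)×808.48 = 283.78; stream total = 1955.3 lb/h.
After stage 2: water left = (1−0.648)×283.78 = 99.889; final concentrate = 1771.4 lb/h.

1771 lb/h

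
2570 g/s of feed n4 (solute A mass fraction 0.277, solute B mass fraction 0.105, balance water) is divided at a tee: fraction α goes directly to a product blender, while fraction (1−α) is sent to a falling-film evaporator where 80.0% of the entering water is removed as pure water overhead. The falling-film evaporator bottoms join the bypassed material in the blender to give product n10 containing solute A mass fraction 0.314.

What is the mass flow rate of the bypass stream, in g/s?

1957 g/s

All 2570×0.277 = 711.89 g/s of solute A reaches n10, so n10 = 711.89/0.314 = 2267.2 g/s and vapour = 302.83 g/s.
The evaporator receives (1−α)·2570 of feed at 0.618 water and removes 0.800 of that water:
0.800×0.618×(1−α)×2570 = 302.83
(1−α) = 302.83/1270.6 = 0.2383;  α = 0.7617.
Bypass flow = 0.7617×2570 = 1957.5 g/s.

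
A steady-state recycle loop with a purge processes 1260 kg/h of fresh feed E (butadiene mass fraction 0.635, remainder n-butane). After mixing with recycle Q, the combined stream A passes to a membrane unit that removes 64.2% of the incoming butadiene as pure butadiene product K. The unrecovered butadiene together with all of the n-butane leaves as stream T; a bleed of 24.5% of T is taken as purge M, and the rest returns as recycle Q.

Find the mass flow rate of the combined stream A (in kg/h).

n-butane enters only via E and leaves only via the purge: 1260×0.365 = 0.245×(n-butane in T), and the membrane unit passes all n-butane, so n-butane in A = n-butane in T = 1877.1 kg/h.
butadiene in A: m_A = 1260×0.635 + (1−0.245)·(1−0.642)·m_A, so m_A = 800.1/0.7297 = 1096.5 kg/h.
A = 1096.5 + 1877.1 = 2973.6 kg/h.

2974 kg/h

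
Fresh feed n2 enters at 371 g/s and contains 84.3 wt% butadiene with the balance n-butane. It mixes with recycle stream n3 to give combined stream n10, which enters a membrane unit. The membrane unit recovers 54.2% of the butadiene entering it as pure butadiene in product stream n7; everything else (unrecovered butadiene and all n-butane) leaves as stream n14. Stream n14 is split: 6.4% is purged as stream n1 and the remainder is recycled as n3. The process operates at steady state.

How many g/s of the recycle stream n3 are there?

1087 g/s

n-butane enters only via n2 and leaves only via the purge: 371×0.157 = 0.064×(n-butane in n14), and the membrane unit passes all n-butane, so n-butane in n10 = n-butane in n14 = 910.11 g/s.
butadiene in n10: m_A = 371×0.843 + (1−0.064)·(1−0.542)·m_A, so m_A = 312.75/0.5713 = 547.43 g/s.
n14 = (1−0.542)×547.43 + 910.11 = 1160.8 g/s.
Recycle n3 = (1−0.064)×1160.8 = 1086.5 g/s.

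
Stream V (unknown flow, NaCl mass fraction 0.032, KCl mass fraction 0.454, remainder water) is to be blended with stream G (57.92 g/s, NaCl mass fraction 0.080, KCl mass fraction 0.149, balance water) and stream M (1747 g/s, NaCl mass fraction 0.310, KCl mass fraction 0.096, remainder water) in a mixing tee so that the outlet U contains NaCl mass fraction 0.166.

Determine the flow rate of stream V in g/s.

1840 g/s

Let V be the unknown flow. Total out = 1804.9 + V.
NaCl balance: 546.2 + 0.032·V = 0.166·(1804.9 + V)
(0.032 − 0.166)·V = 0.166×1804.9 − 546.2 = -246.59
V = -246.59 / -0.134 = 1840.2 g/s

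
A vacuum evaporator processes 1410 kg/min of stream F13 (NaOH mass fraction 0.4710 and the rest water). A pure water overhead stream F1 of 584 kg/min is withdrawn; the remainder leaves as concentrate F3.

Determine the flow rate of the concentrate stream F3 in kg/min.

Concentrate = 1410 − 584 = 826 kg/min.

826 kg/min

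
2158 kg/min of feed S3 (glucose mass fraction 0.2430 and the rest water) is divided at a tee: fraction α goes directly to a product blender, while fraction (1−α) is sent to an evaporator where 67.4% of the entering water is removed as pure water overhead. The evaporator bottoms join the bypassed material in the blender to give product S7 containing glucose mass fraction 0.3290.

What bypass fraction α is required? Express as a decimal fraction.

All 2158×0.243 = 524.39 kg/min of glucose reaches S7, so S7 = 524.39/0.329 = 1593.9 kg/min and vapour = 564.1 kg/min.
The evaporator receives (1−α)·2158 of feed at 0.757 water and removes 0.674 of that water:
0.674×0.757×(1−α)×2158 = 564.1
(1−α) = 564.1/1101.1 = 0.5123;  α = 0.4877.

0.488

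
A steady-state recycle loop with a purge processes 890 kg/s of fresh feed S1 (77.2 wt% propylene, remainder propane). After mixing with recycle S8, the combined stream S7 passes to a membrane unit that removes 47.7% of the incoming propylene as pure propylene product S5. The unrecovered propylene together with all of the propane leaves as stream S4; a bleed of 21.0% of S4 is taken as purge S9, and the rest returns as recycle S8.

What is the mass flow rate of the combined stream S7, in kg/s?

2137 kg/s

propane enters only via S1 and leaves only via the purge: 890×0.228 = 0.210×(propane in S4), and the membrane unit passes all propane, so propane in S7 = propane in S4 = 966.29 kg/s.
propylene in S7: m_A = 890×0.772 + (1−0.210)·(1−0.477)·m_A, so m_A = 687.08/0.5868 = 1170.8 kg/s.
S7 = 1170.8 + 966.29 = 2137.1 kg/s.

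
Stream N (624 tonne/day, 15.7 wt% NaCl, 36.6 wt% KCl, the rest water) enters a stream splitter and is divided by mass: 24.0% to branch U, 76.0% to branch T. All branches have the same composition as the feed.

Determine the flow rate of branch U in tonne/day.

149.8 tonne/day

Branch U flow = 0.240×624 = 149.76 tonne/day.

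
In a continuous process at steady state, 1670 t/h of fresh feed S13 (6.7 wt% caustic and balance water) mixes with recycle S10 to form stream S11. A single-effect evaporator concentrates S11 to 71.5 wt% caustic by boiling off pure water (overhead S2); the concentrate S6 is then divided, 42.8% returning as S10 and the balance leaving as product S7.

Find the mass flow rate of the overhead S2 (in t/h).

1514 t/h

Overall caustic balance (none leaves overhead): caustic in fresh feed = caustic in product, i.e. 1670×0.067 = (1−0.428)·S6·0.715.
S6 = 111.89/(0.715×0.572) = 273.58 t/h.
Recycle S10 = 0.428×273.58 = 117.09 t/h.
Combined feed S11 = 1670 + 117.09 = 1787.1 t/h.
Overhead S2 = S11 − S6 = 1787.1 − 273.58 = 1513.5 t/h.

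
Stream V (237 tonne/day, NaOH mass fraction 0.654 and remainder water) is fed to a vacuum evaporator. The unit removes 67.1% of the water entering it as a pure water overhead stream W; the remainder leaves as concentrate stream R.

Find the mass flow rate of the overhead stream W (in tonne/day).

55.02 tonne/day

water entering = 237×0.346 = 82.002 tonne/day; overhead removed = 0.671×82.002 = 55.023 tonne/day.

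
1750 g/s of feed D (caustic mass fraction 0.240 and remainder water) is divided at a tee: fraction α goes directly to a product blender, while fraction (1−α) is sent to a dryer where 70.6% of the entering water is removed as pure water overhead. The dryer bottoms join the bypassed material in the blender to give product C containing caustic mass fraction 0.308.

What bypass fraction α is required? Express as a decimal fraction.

All 1750×0.240 = 420 g/s of caustic reaches C, so C = 420/0.308 = 1363.6 g/s and vapour = 386.36 g/s.
The evaporator receives (1−α)·1750 of feed at 0.760 water and removes 0.706 of that water:
0.706×0.760×(1−α)×1750 = 386.36
(1−α) = 386.36/938.98 = 0.4115;  α = 0.5885.

0.589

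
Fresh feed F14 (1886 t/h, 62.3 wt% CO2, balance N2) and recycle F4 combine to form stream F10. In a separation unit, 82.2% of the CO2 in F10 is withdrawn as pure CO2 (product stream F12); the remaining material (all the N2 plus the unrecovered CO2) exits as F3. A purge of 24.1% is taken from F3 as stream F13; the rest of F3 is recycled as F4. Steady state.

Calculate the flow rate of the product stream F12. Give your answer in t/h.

CO2 in F10: m_A = 1886×0.623 + (1−0.241)·(1−0.822)·m_A, so m_A = 1175/0.8649 = 1358.5 t/h.
Product F12 = 0.822×1358.5 = 1116.7 t/h.

1117 t/h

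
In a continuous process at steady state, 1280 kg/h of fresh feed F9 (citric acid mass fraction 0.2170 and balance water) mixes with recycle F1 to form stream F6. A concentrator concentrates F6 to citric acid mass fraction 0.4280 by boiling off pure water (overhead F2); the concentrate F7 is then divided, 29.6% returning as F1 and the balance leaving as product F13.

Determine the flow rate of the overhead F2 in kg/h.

Overall citric acid balance (none leaves overhead): citric acid in fresh feed = citric acid in product, i.e. 1280×0.217 = (1−0.296)·F7·0.428.
F7 = 277.76/(0.428×0.704) = 921.84 kg/h.
Recycle F1 = 0.296×921.84 = 272.86 kg/h.
Combined feed F6 = 1280 + 272.86 = 1552.9 kg/h.
Overhead F2 = F6 − F7 = 1552.9 − 921.84 = 631.03 kg/h.

631 kg/h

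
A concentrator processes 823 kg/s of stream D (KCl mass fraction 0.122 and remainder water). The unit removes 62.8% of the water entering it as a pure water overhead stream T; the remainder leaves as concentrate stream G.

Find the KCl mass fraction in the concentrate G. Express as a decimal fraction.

KCl is not removed: 823×0.122 = 100.41 kg/s of KCl enters G.
water entering = 823×0.878 = 722.59 kg/s; overhead removed = 0.628×722.59 = 453.79 kg/s.
Concentrate = 823 − 453.79 = 369.21 kg/s.
Mass fraction = 100.41/369.21 = 0.272.

0.272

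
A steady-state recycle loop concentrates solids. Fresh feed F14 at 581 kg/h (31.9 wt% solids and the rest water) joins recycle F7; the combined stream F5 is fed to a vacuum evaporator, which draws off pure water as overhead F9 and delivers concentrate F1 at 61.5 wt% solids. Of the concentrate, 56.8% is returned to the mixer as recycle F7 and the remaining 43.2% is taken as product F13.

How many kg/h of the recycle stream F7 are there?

396.2 kg/h

Overall solids balance (none leaves overhead): solids in fresh feed = solids in product, i.e. 581×0.319 = (1−0.568)·F1·0.615.
F1 = 185.34/(0.615×0.432) = 697.6 kg/h.
Recycle F7 = 0.568×697.6 = 396.24 kg/h.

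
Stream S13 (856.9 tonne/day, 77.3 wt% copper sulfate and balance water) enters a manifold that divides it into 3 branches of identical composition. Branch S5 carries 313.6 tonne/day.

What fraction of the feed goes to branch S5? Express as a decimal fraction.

Fraction to S5 = 313.6/856.9 = 0.3660.

0.366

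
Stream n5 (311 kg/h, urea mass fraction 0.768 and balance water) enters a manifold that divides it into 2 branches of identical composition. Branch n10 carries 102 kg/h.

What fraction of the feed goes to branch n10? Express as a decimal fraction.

Fraction to n10 = 102/311 = 0.3280.

0.328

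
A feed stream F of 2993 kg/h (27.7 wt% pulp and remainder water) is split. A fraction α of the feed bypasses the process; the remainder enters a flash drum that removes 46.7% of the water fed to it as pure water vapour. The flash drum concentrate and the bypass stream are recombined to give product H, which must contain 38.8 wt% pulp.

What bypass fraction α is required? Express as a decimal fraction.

0.153

All 2993×0.277 = 829.06 kg/h of pulp reaches H, so H = 829.06/0.388 = 2136.8 kg/h and vapour = 856.24 kg/h.
The evaporator receives (1−α)·2993 of feed at 0.723 water and removes 0.467 of that water:
0.467×0.723×(1−α)×2993 = 856.24
(1−α) = 856.24/1010.6 = 0.8473;  α = 0.1527.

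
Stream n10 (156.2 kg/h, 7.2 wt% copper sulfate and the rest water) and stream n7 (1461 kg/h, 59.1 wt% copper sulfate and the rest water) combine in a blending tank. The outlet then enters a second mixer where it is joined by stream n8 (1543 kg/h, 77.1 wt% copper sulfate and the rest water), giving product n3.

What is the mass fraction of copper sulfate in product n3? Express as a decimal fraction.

Overall, product flow = 3160.2 kg/h.
copper sulfate in = 156.2×0.072 + 1461×0.591 + 1543×0.771 = 2064.4 kg/h.
copper sulfate fraction in n3 = 0.6532.

0.6532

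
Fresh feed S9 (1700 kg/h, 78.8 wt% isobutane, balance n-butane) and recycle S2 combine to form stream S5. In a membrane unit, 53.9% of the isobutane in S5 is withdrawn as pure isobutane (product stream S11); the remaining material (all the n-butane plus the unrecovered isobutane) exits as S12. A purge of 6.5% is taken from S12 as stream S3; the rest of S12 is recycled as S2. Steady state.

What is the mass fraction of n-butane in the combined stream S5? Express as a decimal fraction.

n-butane enters only via S9 and leaves only via the purge: 1700×0.212 = 0.065×(n-butane in S12), and the membrane unit passes all n-butane, so n-butane in S5 = n-butane in S12 = 5544.6 kg/h.
isobutane in S5: m_A = 1700×0.788 + (1−0.065)·(1−0.539)·m_A, so m_A = 1339.6/0.5690 = 2354.5 kg/h.
S5 = 2354.5 + 5544.6 = 7899.1 kg/h.
n-butane fraction in S5 = 5544.6/7899.1 = 0.702.

0.702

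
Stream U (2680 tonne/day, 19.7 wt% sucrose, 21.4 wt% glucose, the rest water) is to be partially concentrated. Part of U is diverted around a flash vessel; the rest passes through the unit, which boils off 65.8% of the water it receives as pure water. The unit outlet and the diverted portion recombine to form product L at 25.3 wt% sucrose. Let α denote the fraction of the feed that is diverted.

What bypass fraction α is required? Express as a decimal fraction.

0.429

All 2680×0.197 = 527.96 tonne/day of sucrose reaches L, so L = 527.96/0.253 = 2086.8 tonne/day and vapour = 593.2 tonne/day.
The evaporator receives (1−α)·2680 of feed at 0.589 water and removes 0.658 of that water:
0.658×0.589×(1−α)×2680 = 593.2
(1−α) = 593.2/1038.7 = 0.5711;  α = 0.4289.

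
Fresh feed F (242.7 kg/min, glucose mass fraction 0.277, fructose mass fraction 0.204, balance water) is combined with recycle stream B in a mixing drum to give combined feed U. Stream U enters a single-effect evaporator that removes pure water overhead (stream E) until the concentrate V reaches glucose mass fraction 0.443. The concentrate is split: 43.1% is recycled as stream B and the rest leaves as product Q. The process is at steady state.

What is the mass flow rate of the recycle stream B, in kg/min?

115 kg/min

Overall glucose balance (none leaves overhead): glucose in fresh feed = glucose in product, i.e. 242.7×0.277 = (1−0.431)·V·0.443.
V = 67.228/(0.443×0.569) = 266.71 kg/min.
Recycle B = 0.431×266.71 = 114.95 kg/min.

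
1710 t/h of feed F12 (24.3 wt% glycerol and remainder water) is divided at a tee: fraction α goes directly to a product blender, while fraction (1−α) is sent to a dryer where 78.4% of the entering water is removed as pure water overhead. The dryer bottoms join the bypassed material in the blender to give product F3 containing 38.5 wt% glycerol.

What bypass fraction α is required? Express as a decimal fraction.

All 1710×0.243 = 415.53 t/h of glycerol reaches F3, so F3 = 415.53/0.385 = 1079.3 t/h and vapour = 630.7 t/h.
The evaporator receives (1−α)·1710 of feed at 0.757 water and removes 0.784 of that water:
0.784×0.757×(1−α)×1710 = 630.7
(1−α) = 630.7/1014.9 = 0.6215;  α = 0.3785.

0.379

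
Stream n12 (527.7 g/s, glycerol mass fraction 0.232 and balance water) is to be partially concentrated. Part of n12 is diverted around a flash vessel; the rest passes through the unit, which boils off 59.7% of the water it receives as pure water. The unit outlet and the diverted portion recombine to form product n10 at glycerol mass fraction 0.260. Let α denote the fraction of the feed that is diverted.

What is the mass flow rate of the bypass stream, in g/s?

All 527.7×0.232 = 122.43 g/s of glycerol reaches n10, so n10 = 122.43/0.260 = 470.87 g/s and vapour = 56.829 g/s.
The evaporator receives (1−α)·527.7 of feed at 0.768 water and removes 0.597 of that water:
0.597×0.768×(1−α)×527.7 = 56.829
(1−α) = 56.829/241.95 = 0.2349;  α = 0.7651.
Bypass flow = 0.7651×527.7 = 403.75 g/s.

403.8 g/s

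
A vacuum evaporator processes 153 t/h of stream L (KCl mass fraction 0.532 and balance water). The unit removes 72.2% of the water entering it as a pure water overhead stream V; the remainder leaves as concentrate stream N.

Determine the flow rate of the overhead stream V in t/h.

51.7 t/h

water entering = 153×0.468 = 71.604 t/h; overhead removed = 0.722×71.604 = 51.698 t/h.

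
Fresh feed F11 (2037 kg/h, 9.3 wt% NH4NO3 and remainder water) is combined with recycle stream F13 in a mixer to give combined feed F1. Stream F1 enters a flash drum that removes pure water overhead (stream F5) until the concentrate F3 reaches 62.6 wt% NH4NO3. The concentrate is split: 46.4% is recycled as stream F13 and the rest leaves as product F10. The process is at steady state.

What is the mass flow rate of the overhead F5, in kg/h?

1734 kg/h

Overall NH4NO3 balance (none leaves overhead): NH4NO3 in fresh feed = NH4NO3 in product, i.e. 2037×0.093 = (1−0.464)·F3·0.626.
F3 = 189.44/(0.626×0.536) = 564.59 kg/h.
Recycle F13 = 0.464×564.59 = 261.97 kg/h.
Combined feed F1 = 2037 + 261.97 = 2299 kg/h.
Overhead F5 = F1 − F3 = 2299 − 564.59 = 1734.4 kg/h.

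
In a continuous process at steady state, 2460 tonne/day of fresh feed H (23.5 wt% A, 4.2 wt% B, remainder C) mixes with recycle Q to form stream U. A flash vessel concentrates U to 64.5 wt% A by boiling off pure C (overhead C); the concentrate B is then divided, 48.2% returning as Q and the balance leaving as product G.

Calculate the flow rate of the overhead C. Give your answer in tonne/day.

1564 tonne/day

Overall A balance (none leaves overhead): A in fresh feed = A in product, i.e. 2460×0.235 = (1−0.482)·B·0.645.
B = 578.1/(0.645×0.518) = 1730.3 tonne/day.
Recycle Q = 0.482×1730.3 = 833.99 tonne/day.
Combined feed U = 2460 + 833.99 = 3294 tonne/day.
Overhead C = U − B = 3294 − 1730.3 = 1563.7 tonne/day.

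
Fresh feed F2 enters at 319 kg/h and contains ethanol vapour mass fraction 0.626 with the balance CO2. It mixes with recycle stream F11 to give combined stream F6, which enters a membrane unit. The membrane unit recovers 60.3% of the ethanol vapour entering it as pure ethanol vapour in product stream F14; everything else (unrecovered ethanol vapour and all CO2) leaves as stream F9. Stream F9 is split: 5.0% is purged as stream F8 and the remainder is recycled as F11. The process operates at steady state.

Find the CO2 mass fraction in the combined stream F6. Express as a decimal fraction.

CO2 enters only via F2 and leaves only via the purge: 319×0.374 = 0.050×(CO2 in F9), and the membrane unit passes all CO2, so CO2 in F6 = CO2 in F9 = 2386.1 kg/h.
ethanol vapour in F6: m_A = 319×0.626 + (1−0.050)·(1−0.603)·m_A, so m_A = 199.69/0.6229 = 320.61 kg/h.
F6 = 320.61 + 2386.1 = 2706.7 kg/h.
CO2 fraction in F6 = 2386.1/2706.7 = 0.882.

0.882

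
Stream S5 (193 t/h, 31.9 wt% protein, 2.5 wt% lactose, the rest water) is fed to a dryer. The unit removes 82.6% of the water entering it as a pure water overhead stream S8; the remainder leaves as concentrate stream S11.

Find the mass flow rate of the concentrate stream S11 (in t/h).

88.42 t/h

water entering = 193×0.656 = 126.61 t/h; overhead removed = 0.826×126.61 = 104.58 t/h.
Concentrate = 193 − 104.58 = 88.422 t/h.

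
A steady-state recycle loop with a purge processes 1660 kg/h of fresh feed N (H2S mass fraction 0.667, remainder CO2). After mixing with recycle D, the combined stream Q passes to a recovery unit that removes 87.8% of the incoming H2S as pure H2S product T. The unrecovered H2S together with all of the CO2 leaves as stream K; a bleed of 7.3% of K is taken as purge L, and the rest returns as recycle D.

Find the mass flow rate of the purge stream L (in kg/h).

CO2 enters only via N and leaves only via the purge: 1660×0.333 = 0.073×(CO2 in K), and the recovery unit passes all CO2, so CO2 in Q = CO2 in K = 7572.3 kg/h.
H2S in Q: m_A = 1660×0.667 + (1−0.073)·(1−0.878)·m_A, so m_A = 1107.2/0.8869 = 1248.4 kg/h.
K = (1−0.878)×1248.4 + 7572.3 = 7724.6 kg/h.
Purge L = 0.073×7724.6 = 563.9 kg/h.

563.9 kg/h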